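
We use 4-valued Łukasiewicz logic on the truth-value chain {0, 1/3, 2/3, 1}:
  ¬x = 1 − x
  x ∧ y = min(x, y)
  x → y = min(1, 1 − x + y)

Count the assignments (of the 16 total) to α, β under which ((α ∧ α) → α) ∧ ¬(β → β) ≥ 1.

α = 0, β = 0 ↦ 0  <
α = 0, β = 1/3 ↦ 0  <
α = 0, β = 2/3 ↦ 0  <
α = 0, β = 1 ↦ 0  <
α = 1/3, β = 0 ↦ 0  <
α = 1/3, β = 1/3 ↦ 0  <
α = 1/3, β = 2/3 ↦ 0  <
α = 1/3, β = 1 ↦ 0  <
α = 2/3, β = 0 ↦ 0  <
α = 2/3, β = 1/3 ↦ 0  <
α = 2/3, β = 2/3 ↦ 0  <
α = 2/3, β = 1 ↦ 0  <
α = 1, β = 0 ↦ 0  <
α = 1, β = 1/3 ↦ 0  <
α = 1, β = 2/3 ↦ 0  <
α = 1, β = 1 ↦ 0  <
So 0 of the 16 assignments meet the threshold.

0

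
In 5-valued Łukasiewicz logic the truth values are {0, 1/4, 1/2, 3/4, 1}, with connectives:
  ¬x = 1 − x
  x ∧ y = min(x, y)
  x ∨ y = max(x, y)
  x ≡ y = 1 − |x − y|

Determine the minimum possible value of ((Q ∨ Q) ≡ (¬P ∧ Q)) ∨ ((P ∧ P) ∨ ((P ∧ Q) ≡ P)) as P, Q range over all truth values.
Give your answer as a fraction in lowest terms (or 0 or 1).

3/4

Take P = 3/4, Q = 1/2:
Q ∨ Q = 1/2 ∨ 1/2 = 1/2
¬P = ¬3/4 = 1/4
¬P ∧ Q = 1/4 ∧ 1/2 = 1/4
(Q ∨ Q) ≡ (¬P ∧ Q) = 1/2 ≡ 1/4 = 3/4
P ∧ P = 3/4 ∧ 3/4 = 3/4
P ∧ Q = 3/4 ∧ 1/2 = 1/2
(P ∧ Q) ≡ P = 1/2 ≡ 3/4 = 3/4
(P ∧ P) ∨ ((P ∧ Q) ≡ P) = 3/4 ∨ 3/4 = 3/4
((Q ∨ Q) ≡ (¬P ∧ Q)) ∨ ((P ∧ P) ∨ ((P ∧ Q) ≡ P)) = 3/4 ∨ 3/4 = 3/4
No assignment yields a value below 3/4, so this is the minimum.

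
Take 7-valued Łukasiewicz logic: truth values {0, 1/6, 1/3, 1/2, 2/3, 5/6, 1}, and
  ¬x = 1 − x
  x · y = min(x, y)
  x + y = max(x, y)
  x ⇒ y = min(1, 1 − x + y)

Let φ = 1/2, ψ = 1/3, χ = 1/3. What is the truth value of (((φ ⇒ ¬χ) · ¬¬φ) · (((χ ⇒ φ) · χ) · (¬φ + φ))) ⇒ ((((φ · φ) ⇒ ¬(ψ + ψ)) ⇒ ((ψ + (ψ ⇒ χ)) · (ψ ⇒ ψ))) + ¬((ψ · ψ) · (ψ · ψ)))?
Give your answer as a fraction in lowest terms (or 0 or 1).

1

¬χ = ¬1/3 = 2/3
φ ⇒ ¬χ = 1/2 ⇒ 2/3 = 1
¬φ = ¬1/2 = 1/2
¬¬φ = ¬1/2 = 1/2
(φ ⇒ ¬χ) · ¬¬φ = 1 · 1/2 = 1/2
χ ⇒ φ = 1/3 ⇒ 1/2 = 1
(χ ⇒ φ) · χ = 1 · 1/3 = 1/3
¬φ = ¬1/2 = 1/2
¬φ + φ = 1/2 + 1/2 = 1/2
((χ ⇒ φ) · χ) · (¬φ + φ) = 1/3 · 1/2 = 1/3
((φ ⇒ ¬χ) · ¬¬φ) · (((χ ⇒ φ) · χ) · (¬φ + φ)) = 1/2 · 1/3 = 1/3
φ · φ = 1/2 · 1/2 = 1/2
ψ + ψ = 1/3 + 1/3 = 1/3
¬(ψ + ψ) = ¬1/3 = 2/3
(φ · φ) ⇒ ¬(ψ + ψ) = 1/2 ⇒ 2/3 = 1
ψ ⇒ χ = 1/3 ⇒ 1/3 = 1
ψ + (ψ ⇒ χ) = 1/3 + 1 = 1
ψ ⇒ ψ = 1/3 ⇒ 1/3 = 1
(ψ + (ψ ⇒ χ)) · (ψ ⇒ ψ) = 1 · 1 = 1
((φ · φ) ⇒ ¬(ψ + ψ)) ⇒ ((ψ + (ψ ⇒ χ)) · (ψ ⇒ ψ)) = 1 ⇒ 1 = 1
ψ · ψ = 1/3 · 1/3 = 1/3
ψ · ψ = 1/3 · 1/3 = 1/3
(ψ · ψ) · (ψ · ψ) = 1/3 · 1/3 = 1/3
¬((ψ · ψ) · (ψ · ψ)) = ¬1/3 = 2/3
(((φ · φ) ⇒ ¬(ψ + ψ)) ⇒ ((ψ + (ψ ⇒ χ)) · (ψ ⇒ ψ))) + ¬((ψ · ψ) · (ψ · ψ)) = 1 + 2/3 = 1
(((φ ⇒ ¬χ) · ¬¬φ) · (((χ ⇒ φ) · χ) · (¬φ + φ))) ⇒ ((((φ · φ) ⇒ ¬(ψ + ψ)) ⇒ ((ψ + (ψ ⇒ χ)) · (ψ ⇒ ψ))) + ¬((ψ · ψ) · (ψ · ψ))) = 1/3 ⇒ 1 = 1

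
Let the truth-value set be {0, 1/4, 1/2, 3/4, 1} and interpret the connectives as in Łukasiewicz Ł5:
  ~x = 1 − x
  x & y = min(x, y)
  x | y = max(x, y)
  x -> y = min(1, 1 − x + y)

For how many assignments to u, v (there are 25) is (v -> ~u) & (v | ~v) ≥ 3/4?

15

value 1: 6 assignments (counts)
value 3/4: 9 assignments (counts)
value 1/2: 7 assignments
value 1/4: 2 assignments
value 0: 1 assignment
So 15 of the 25 assignments meet the threshold.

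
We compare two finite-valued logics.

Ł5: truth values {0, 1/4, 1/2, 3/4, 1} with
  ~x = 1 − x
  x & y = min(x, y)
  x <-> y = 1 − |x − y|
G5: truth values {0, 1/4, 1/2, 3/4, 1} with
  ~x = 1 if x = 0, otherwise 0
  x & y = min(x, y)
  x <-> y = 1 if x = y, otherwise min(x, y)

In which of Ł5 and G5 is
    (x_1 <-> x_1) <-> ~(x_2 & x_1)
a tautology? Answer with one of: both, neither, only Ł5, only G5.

neither

In Ł5: at x_1 = 1/4, x_2 = 1/4 the value is 3/4 — not a tautology.
In G5: at x_1 = 1/4, x_2 = 1/4 the value is 0 — not a tautology.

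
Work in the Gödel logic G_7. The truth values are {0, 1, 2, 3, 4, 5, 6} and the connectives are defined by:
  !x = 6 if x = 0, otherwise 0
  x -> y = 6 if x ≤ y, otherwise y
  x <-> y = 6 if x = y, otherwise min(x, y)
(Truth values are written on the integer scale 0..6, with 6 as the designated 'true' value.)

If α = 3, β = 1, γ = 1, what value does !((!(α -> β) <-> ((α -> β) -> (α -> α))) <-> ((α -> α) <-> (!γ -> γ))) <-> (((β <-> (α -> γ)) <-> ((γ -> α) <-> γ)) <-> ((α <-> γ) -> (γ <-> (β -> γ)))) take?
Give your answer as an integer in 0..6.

1

α -> β = 3 -> 1 = 1
!(α -> β) = !1 = 0
α -> β = 3 -> 1 = 1
α -> α = 3 -> 3 = 6
(α -> β) -> (α -> α) = 1 -> 6 = 6
!(α -> β) <-> ((α -> β) -> (α -> α)) = 0 <-> 6 = 0
α -> α = 3 -> 3 = 6
!γ = !1 = 0
!γ -> γ = 0 -> 1 = 6
(α -> α) <-> (!γ -> γ) = 6 <-> 6 = 6
(!(α -> β) <-> ((α -> β) -> (α -> α))) <-> ((α -> α) <-> (!γ -> γ)) = 0 <-> 6 = 0
!((!(α -> β) <-> ((α -> β) -> (α -> α))) <-> ((α -> α) <-> (!γ -> γ))) = !0 = 6
α -> γ = 3 -> 1 = 1
β <-> (α -> γ) = 1 <-> 1 = 6
γ -> α = 1 -> 3 = 6
(γ -> α) <-> γ = 6 <-> 1 = 1
(β <-> (α -> γ)) <-> ((γ -> α) <-> γ) = 6 <-> 1 = 1
α <-> γ = 3 <-> 1 = 1
β -> γ = 1 -> 1 = 6
γ <-> (β -> γ) = 1 <-> 6 = 1
(α <-> γ) -> (γ <-> (β -> γ)) = 1 -> 1 = 6
((β <-> (α -> γ)) <-> ((γ -> α) <-> γ)) <-> ((α <-> γ) -> (γ <-> (β -> γ))) = 1 <-> 6 = 1
!((!(α -> β) <-> ((α -> β) -> (α -> α))) <-> ((α -> α) <-> (!γ -> γ))) <-> (((β <-> (α -> γ)) <-> ((γ -> α) <-> γ)) <-> ((α <-> γ) -> (γ <-> (β -> γ)))) = 6 <-> 1 = 1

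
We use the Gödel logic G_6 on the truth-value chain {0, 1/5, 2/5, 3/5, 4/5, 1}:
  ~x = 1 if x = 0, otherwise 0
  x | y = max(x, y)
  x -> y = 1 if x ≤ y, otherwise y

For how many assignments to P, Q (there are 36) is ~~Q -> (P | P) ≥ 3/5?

value 1: 11 assignments (counts)
value 4/5: 5 assignments (counts)
value 3/5: 5 assignments (counts)
value 2/5: 5 assignments
value 1/5: 5 assignments
value 0: 5 assignments
So 21 of the 36 assignments meet the threshold.

21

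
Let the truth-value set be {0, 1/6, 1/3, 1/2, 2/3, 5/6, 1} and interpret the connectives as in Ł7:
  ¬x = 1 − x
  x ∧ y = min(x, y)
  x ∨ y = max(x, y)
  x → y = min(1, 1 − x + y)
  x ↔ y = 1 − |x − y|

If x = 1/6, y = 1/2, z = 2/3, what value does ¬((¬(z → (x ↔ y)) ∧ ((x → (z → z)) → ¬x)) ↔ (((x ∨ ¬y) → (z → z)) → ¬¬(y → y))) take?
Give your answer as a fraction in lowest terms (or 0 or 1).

1

x ↔ y = 1/6 ↔ 1/2 = 2/3
z → (x ↔ y) = 2/3 → 2/3 = 1
¬(z → (x ↔ y)) = ¬1 = 0
z → z = 2/3 → 2/3 = 1
x → (z → z) = 1/6 → 1 = 1
¬x = ¬1/6 = 5/6
(x → (z → z)) → ¬x = 1 → 5/6 = 5/6
¬(z → (x ↔ y)) ∧ ((x → (z → z)) → ¬x) = 0 ∧ 5/6 = 0
¬y = ¬1/2 = 1/2
x ∨ ¬y = 1/6 ∨ 1/2 = 1/2
z → z = 2/3 → 2/3 = 1
(x ∨ ¬y) → (z → z) = 1/2 → 1 = 1
y → y = 1/2 → 1/2 = 1
¬(y → y) = ¬1 = 0
¬¬(y → y) = ¬0 = 1
((x ∨ ¬y) → (z → z)) → ¬¬(y → y) = 1 → 1 = 1
(¬(z → (x ↔ y)) ∧ ((x → (z → z)) → ¬x)) ↔ (((x ∨ ¬y) → (z → z)) → ¬¬(y → y)) = 0 ↔ 1 = 0
¬((¬(z → (x ↔ y)) ∧ ((x → (z → z)) → ¬x)) ↔ (((x ∨ ¬y) → (z → z)) → ¬¬(y → y))) = ¬0 = 1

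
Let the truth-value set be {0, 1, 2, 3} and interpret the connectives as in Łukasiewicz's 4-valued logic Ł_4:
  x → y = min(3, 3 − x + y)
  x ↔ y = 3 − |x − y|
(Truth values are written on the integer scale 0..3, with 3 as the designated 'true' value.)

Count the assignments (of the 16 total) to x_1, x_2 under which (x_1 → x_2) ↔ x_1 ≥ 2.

7

x_1 = 0, x_2 = 0 ↦ 0  <
x_1 = 0, x_2 = 1 ↦ 0  <
x_1 = 0, x_2 = 2 ↦ 0  <
x_1 = 0, x_2 = 3 ↦ 0  <
x_1 = 1, x_2 = 0 ↦ 2  ≥
x_1 = 1, x_2 = 1 ↦ 1  <
x_1 = 1, x_2 = 2 ↦ 1  <
x_1 = 1, x_2 = 3 ↦ 1  <
x_1 = 2, x_2 = 0 ↦ 2  ≥
x_1 = 2, x_2 = 1 ↦ 3  ≥
x_1 = 2, x_2 = 2 ↦ 2  ≥
x_1 = 2, x_2 = 3 ↦ 2  ≥
x_1 = 3, x_2 = 0 ↦ 0  <
x_1 = 3, x_2 = 1 ↦ 1  <
x_1 = 3, x_2 = 2 ↦ 2  ≥
x_1 = 3, x_2 = 3 ↦ 3  ≥
So 7 of the 16 assignments meet the threshold.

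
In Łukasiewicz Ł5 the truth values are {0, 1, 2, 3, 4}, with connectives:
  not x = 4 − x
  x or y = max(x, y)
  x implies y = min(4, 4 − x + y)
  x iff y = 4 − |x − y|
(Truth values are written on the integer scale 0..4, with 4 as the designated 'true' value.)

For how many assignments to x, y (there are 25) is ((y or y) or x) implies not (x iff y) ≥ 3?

16

value 4: 9 assignments (counts)
value 3: 7 assignments (counts)
value 2: 5 assignments
value 1: 3 assignments
value 0: 1 assignment
So 16 of the 25 assignments meet the threshold.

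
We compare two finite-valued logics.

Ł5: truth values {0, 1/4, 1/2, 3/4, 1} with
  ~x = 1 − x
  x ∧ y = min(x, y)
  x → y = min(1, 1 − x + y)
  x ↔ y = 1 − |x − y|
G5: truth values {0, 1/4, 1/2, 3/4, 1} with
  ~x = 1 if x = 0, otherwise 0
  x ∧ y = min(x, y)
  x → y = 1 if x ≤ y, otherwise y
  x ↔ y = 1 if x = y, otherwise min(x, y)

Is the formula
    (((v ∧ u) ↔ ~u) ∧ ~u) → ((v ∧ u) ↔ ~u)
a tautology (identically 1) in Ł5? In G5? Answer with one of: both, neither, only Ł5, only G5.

both

In Ł5: every assignment gives 1 — tautology.
In G5: every assignment gives 1 — tautology.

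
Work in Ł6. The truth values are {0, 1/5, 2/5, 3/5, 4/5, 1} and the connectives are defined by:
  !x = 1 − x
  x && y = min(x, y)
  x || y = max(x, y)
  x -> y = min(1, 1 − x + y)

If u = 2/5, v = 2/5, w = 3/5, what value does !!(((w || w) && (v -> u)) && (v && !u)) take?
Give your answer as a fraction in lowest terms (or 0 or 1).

2/5

w || w = 3/5 || 3/5 = 3/5
v -> u = 2/5 -> 2/5 = 1
(w || w) && (v -> u) = 3/5 && 1 = 3/5
!u = !2/5 = 3/5
v && !u = 2/5 && 3/5 = 2/5
((w || w) && (v -> u)) && (v && !u) = 3/5 && 2/5 = 2/5
!(((w || w) && (v -> u)) && (v && !u)) = !2/5 = 3/5
!!(((w || w) && (v -> u)) && (v && !u)) = !3/5 = 2/5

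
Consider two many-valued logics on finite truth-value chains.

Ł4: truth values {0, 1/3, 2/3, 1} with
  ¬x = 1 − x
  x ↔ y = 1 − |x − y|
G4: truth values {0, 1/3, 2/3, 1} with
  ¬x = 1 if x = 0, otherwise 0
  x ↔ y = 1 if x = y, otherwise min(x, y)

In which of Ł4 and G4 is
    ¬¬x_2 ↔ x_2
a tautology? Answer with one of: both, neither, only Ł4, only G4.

only Ł4

In Ł4: every assignment gives 1 — tautology.
In G4: at x_2 = 1/3 the value is 1/3 — not a tautology.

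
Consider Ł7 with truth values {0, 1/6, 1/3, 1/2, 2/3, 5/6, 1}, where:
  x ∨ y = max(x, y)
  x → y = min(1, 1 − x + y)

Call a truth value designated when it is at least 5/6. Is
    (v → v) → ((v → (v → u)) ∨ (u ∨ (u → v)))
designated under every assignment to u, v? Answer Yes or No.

At u = 2/3, v = 1/2, for instance:
v → v = 1/2 → 1/2 = 1
v → u = 1/2 → 2/3 = 1
v → (v → u) = 1/2 → 1 = 1
u → v = 2/3 → 1/2 = 5/6
u ∨ (u → v) = 2/3 ∨ 5/6 = 5/6
(v → (v → u)) ∨ (u ∨ (u → v)) = 1 ∨ 5/6 = 1
(v → v) → ((v → (v → u)) ∨ (u ∨ (u → v))) = 1 → 1 = 1
and checking the remaining 48 assignments likewise gives ≥ 5/6 in every case.

Yes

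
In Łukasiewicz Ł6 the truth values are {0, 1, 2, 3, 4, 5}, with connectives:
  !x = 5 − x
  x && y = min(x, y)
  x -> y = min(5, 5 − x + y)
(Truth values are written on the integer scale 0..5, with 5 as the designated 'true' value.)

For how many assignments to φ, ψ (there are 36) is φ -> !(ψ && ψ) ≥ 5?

value 5: 21 assignments (counts)
value 4: 5 assignments
value 3: 4 assignments
value 2: 3 assignments
value 1: 2 assignments
value 0: 1 assignment
So 21 of the 36 assignments meet the threshold.

21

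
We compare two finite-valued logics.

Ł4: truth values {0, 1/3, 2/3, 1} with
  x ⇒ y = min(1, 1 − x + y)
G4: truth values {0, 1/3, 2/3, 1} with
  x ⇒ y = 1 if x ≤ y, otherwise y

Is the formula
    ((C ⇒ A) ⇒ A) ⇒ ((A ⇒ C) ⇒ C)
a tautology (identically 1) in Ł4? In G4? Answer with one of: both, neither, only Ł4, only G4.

only Ł4

In Ł4: every assignment gives 1 — tautology.
In G4: at A = 0, C = 1/3 the value is 1/3 — not a tautology.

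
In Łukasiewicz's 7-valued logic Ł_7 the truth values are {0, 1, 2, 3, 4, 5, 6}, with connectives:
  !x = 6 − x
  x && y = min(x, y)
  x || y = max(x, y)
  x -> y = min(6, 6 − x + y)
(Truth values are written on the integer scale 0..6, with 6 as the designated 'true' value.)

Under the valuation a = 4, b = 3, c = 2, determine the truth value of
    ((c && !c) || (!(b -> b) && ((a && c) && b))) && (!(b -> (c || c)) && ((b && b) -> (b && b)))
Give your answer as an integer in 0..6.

!c = !2 = 4
c && !c = 2 && 4 = 2
b -> b = 3 -> 3 = 6
!(b -> b) = !6 = 0
a && c = 4 && 2 = 2
(a && c) && b = 2 && 3 = 2
!(b -> b) && ((a && c) && b) = 0 && 2 = 0
(c && !c) || (!(b -> b) && ((a && c) && b)) = 2 || 0 = 2
c || c = 2 || 2 = 2
b -> (c || c) = 3 -> 2 = 5
!(b -> (c || c)) = !5 = 1
b && b = 3 && 3 = 3
b && b = 3 && 3 = 3
(b && b) -> (b && b) = 3 -> 3 = 6
!(b -> (c || c)) && ((b && b) -> (b && b)) = 1 && 6 = 1
((c && !c) || (!(b -> b) && ((a && c) && b))) && (!(b -> (c || c)) && ((b && b) -> (b && b))) = 2 && 1 = 1

1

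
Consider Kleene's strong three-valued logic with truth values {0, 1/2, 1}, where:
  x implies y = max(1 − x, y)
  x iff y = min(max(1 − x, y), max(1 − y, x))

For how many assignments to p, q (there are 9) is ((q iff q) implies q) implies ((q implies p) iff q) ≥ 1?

4

p = 0, q = 0 ↦ 1  ≥
p = 0, q = 1/2 ↦ 1/2  <
p = 0, q = 1 ↦ 0  <
p = 1/2, q = 0 ↦ 1  ≥
p = 1/2, q = 1/2 ↦ 1/2  <
p = 1/2, q = 1 ↦ 1/2  <
p = 1, q = 0 ↦ 1  ≥
p = 1, q = 1/2 ↦ 1/2  <
p = 1, q = 1 ↦ 1  ≥
So 4 of the 9 assignments meet the threshold.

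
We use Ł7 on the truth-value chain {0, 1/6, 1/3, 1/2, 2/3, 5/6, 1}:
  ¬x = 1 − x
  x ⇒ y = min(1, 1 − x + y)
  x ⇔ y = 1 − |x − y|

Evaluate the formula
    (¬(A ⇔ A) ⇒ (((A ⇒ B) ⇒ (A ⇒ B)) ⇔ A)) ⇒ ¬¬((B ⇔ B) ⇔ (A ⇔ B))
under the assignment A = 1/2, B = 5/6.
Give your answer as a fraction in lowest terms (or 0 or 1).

A ⇔ A = 1/2 ⇔ 1/2 = 1
¬(A ⇔ A) = ¬1 = 0
A ⇒ B = 1/2 ⇒ 5/6 = 1
A ⇒ B = 1/2 ⇒ 5/6 = 1
(A ⇒ B) ⇒ (A ⇒ B) = 1 ⇒ 1 = 1
((A ⇒ B) ⇒ (A ⇒ B)) ⇔ A = 1 ⇔ 1/2 = 1/2
¬(A ⇔ A) ⇒ (((A ⇒ B) ⇒ (A ⇒ B)) ⇔ A) = 0 ⇒ 1/2 = 1
B ⇔ B = 5/6 ⇔ 5/6 = 1
A ⇔ B = 1/2 ⇔ 5/6 = 2/3
(B ⇔ B) ⇔ (A ⇔ B) = 1 ⇔ 2/3 = 2/3
¬((B ⇔ B) ⇔ (A ⇔ B)) = ¬2/3 = 1/3
¬¬((B ⇔ B) ⇔ (A ⇔ B)) = ¬1/3 = 2/3
(¬(A ⇔ A) ⇒ (((A ⇒ B) ⇒ (A ⇒ B)) ⇔ A)) ⇒ ¬¬((B ⇔ B) ⇔ (A ⇔ B)) = 1 ⇒ 2/3 = 2/3

2/3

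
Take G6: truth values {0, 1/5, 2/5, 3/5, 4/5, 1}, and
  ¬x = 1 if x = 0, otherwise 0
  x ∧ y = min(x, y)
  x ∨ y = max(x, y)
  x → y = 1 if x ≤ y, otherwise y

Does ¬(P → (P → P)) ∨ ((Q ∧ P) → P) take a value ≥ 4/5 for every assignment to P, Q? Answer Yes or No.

Yes

At P = 0, Q = 3/5, for instance:
P → P = 0 → 0 = 1
P → (P → P) = 0 → 1 = 1
¬(P → (P → P)) = ¬1 = 0
Q ∧ P = 3/5 ∧ 0 = 0
(Q ∧ P) → P = 0 → 0 = 1
¬(P → (P → P)) ∨ ((Q ∧ P) → P) = 0 ∨ 1 = 1
and checking the remaining 35 assignments likewise gives ≥ 4/5 in every case.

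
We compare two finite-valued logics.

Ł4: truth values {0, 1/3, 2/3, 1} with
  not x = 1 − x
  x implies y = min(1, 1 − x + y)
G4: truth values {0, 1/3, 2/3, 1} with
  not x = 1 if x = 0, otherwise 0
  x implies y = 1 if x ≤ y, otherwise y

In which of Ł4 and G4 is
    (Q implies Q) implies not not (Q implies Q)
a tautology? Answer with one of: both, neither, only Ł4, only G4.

both

In Ł4: every assignment gives 1 — tautology.
In G4: every assignment gives 1 — tautology.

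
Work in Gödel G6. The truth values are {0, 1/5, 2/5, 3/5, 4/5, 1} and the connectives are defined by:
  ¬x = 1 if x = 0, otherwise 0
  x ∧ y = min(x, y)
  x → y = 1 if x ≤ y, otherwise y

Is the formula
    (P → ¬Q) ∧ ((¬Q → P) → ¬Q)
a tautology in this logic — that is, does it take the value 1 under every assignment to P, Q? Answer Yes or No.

Counterexample: take P = 0, Q = 1/5.
¬Q = ¬1/5 = 0
P → ¬Q = 0 → 0 = 1
¬Q = ¬1/5 = 0
¬Q → P = 0 → 0 = 1
¬Q = ¬1/5 = 0
(¬Q → P) → ¬Q = 1 → 0 = 0
(P → ¬Q) ∧ ((¬Q → P) → ¬Q) = 1 ∧ 0 = 0
This gives 0 ≠ 1.

No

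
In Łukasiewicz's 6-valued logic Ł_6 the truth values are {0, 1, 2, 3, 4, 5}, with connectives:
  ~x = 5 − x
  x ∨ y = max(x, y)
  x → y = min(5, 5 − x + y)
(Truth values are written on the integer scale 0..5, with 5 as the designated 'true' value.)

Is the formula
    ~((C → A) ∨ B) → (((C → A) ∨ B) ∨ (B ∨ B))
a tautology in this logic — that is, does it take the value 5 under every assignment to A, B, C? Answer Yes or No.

No

Counterexample: take A = 0, B = 0, C = 3.
C → A = 3 → 0 = 2
(C → A) ∨ B = 2 ∨ 0 = 2
~((C → A) ∨ B) = ~2 = 3
B ∨ B = 0 ∨ 0 = 0
((C → A) ∨ B) ∨ (B ∨ B) = 2 ∨ 0 = 2
~((C → A) ∨ B) → (((C → A) ∨ B) ∨ (B ∨ B)) = 3 → 2 = 4
This gives 4 ≠ 5.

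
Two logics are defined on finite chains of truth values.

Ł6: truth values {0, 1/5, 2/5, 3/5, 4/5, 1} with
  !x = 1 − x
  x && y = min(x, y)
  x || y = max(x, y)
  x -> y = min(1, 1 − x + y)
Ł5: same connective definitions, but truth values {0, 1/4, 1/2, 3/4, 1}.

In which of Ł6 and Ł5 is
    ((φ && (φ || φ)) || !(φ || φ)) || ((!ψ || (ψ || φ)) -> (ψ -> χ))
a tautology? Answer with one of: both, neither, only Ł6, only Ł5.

neither

In Ł6: at φ = 1/5, ψ = 3/5, χ = 0 the value is 4/5 — not a tautology.
In Ł5: at φ = 1/4, ψ = 3/4, χ = 0 the value is 3/4 — not a tautology.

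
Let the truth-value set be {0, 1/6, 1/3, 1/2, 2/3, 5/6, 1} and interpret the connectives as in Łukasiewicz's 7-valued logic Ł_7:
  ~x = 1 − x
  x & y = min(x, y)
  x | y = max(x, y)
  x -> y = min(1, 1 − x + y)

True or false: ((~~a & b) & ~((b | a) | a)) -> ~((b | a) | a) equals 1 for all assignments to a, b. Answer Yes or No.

Yes

At a = 5/6, b = 1/2, for instance:
~a = ~5/6 = 1/6
~~a = ~1/6 = 5/6
~~a & b = 5/6 & 1/2 = 1/2
b | a = 1/2 | 5/6 = 5/6
(b | a) | a = 5/6 | 5/6 = 5/6
~((b | a) | a) = ~5/6 = 1/6
(~~a & b) & ~((b | a) | a) = 1/2 & 1/6 = 1/6
((~~a & b) & ~((b | a) | a)) -> ~((b | a) | a) = 1/6 -> 1/6 = 1
and checking the remaining 48 assignments likewise gives ≥ 1 in every case.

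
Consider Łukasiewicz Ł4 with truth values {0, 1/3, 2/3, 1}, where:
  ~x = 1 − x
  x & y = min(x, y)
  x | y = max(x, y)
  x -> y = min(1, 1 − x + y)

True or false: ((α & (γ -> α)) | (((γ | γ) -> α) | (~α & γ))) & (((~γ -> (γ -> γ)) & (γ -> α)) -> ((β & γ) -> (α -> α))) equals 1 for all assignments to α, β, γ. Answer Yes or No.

No

Counterexample: take α = 0, β = 0, γ = 1/3.
γ -> α = 1/3 -> 0 = 2/3
α & (γ -> α) = 0 & 2/3 = 0
γ | γ = 1/3 | 1/3 = 1/3
(γ | γ) -> α = 1/3 -> 0 = 2/3
~α = ~0 = 1
~α & γ = 1 & 1/3 = 1/3
((γ | γ) -> α) | (~α & γ) = 2/3 | 1/3 = 2/3
(α & (γ -> α)) | (((γ | γ) -> α) | (~α & γ)) = 0 | 2/3 = 2/3
~γ = ~1/3 = 2/3
γ -> γ = 1/3 -> 1/3 = 1
~γ -> (γ -> γ) = 2/3 -> 1 = 1
γ -> α = 1/3 -> 0 = 2/3
(~γ -> (γ -> γ)) & (γ -> α) = 1 & 2/3 = 2/3
β & γ = 0 & 1/3 = 0
α -> α = 0 -> 0 = 1
(β & γ) -> (α -> α) = 0 -> 1 = 1
((~γ -> (γ -> γ)) & (γ -> α)) -> ((β & γ) -> (α -> α)) = 2/3 -> 1 = 1
((α & (γ -> α)) | (((γ | γ) -> α) | (~α & γ))) & (((~γ -> (γ -> γ)) & (γ -> α)) -> ((β & γ) -> (α -> α))) = 2/3 & 1 = 2/3
This gives 2/3 ≠ 1.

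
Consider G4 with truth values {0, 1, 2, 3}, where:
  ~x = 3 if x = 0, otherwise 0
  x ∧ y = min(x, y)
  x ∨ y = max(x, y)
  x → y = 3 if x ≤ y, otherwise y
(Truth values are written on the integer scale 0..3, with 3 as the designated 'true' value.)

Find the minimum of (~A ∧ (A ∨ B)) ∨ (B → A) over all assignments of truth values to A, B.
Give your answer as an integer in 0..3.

1

Take A = 0, B = 1:
~A = ~0 = 3
A ∨ B = 0 ∨ 1 = 1
~A ∧ (A ∨ B) = 3 ∧ 1 = 1
B → A = 1 → 0 = 0
(~A ∧ (A ∨ B)) ∨ (B → A) = 1 ∨ 0 = 1
No assignment yields a value below 1, so this is the minimum.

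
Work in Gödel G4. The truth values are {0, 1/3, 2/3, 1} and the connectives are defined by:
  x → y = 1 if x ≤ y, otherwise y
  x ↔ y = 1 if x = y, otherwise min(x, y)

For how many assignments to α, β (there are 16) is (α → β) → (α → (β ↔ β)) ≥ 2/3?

α = 0, β = 0 ↦ 1  ≥
α = 0, β = 1/3 ↦ 1  ≥
α = 0, β = 2/3 ↦ 1  ≥
α = 0, β = 1 ↦ 1  ≥
α = 1/3, β = 0 ↦ 1  ≥
α = 1/3, β = 1/3 ↦ 1  ≥
α = 1/3, β = 2/3 ↦ 1  ≥
α = 1/3, β = 1 ↦ 1  ≥
α = 2/3, β = 0 ↦ 1  ≥
α = 2/3, β = 1/3 ↦ 1  ≥
α = 2/3, β = 2/3 ↦ 1  ≥
α = 2/3, β = 1 ↦ 1  ≥
α = 1, β = 0 ↦ 1  ≥
α = 1, β = 1/3 ↦ 1  ≥
α = 1, β = 2/3 ↦ 1  ≥
α = 1, β = 1 ↦ 1  ≥
So 16 of the 16 assignments meet the threshold.

16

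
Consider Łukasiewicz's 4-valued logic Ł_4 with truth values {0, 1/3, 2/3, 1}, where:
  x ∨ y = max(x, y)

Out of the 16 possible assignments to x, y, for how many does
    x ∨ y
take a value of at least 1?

7

x = 0, y = 0 ↦ 0  <
x = 0, y = 1/3 ↦ 1/3  <
x = 0, y = 2/3 ↦ 2/3  <
x = 0, y = 1 ↦ 1  ≥
x = 1/3, y = 0 ↦ 1/3  <
x = 1/3, y = 1/3 ↦ 1/3  <
x = 1/3, y = 2/3 ↦ 2/3  <
x = 1/3, y = 1 ↦ 1  ≥
x = 2/3, y = 0 ↦ 2/3  <
x = 2/3, y = 1/3 ↦ 2/3  <
x = 2/3, y = 2/3 ↦ 2/3  <
x = 2/3, y = 1 ↦ 1  ≥
x = 1, y = 0 ↦ 1  ≥
x = 1, y = 1/3 ↦ 1  ≥
x = 1, y = 2/3 ↦ 1  ≥
x = 1, y = 1 ↦ 1  ≥
So 7 of the 16 assignments meet the threshold.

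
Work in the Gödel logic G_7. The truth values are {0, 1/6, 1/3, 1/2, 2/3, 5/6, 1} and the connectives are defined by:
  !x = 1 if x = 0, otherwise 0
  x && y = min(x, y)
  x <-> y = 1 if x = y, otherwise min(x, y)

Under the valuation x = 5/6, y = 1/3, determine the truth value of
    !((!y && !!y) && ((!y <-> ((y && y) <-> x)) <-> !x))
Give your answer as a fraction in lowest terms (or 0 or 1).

!y = !1/3 = 0
!y = !1/3 = 0
!!y = !0 = 1
!y && !!y = 0 && 1 = 0
!y = !1/3 = 0
y && y = 1/3 && 1/3 = 1/3
(y && y) <-> x = 1/3 <-> 5/6 = 1/3
!y <-> ((y && y) <-> x) = 0 <-> 1/3 = 0
!x = !5/6 = 0
(!y <-> ((y && y) <-> x)) <-> !x = 0 <-> 0 = 1
(!y && !!y) && ((!y <-> ((y && y) <-> x)) <-> !x) = 0 && 1 = 0
!((!y && !!y) && ((!y <-> ((y && y) <-> x)) <-> !x)) = !0 = 1

1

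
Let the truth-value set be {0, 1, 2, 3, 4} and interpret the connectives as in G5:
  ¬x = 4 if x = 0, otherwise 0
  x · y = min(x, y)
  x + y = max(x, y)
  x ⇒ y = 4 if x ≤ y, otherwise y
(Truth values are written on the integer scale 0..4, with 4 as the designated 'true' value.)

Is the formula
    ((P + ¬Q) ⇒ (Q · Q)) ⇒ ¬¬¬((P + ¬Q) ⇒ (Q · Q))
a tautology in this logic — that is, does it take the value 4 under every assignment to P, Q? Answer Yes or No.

Counterexample: take P = 0, Q = 1.
¬Q = ¬1 = 0
P + ¬Q = 0 + 0 = 0
Q · Q = 1 · 1 = 1
(P + ¬Q) ⇒ (Q · Q) = 0 ⇒ 1 = 4
¬Q = ¬1 = 0
P + ¬Q = 0 + 0 = 0
Q · Q = 1 · 1 = 1
(P + ¬Q) ⇒ (Q · Q) = 0 ⇒ 1 = 4
¬((P + ¬Q) ⇒ (Q · Q)) = ¬4 = 0
¬¬((P + ¬Q) ⇒ (Q · Q)) = ¬0 = 4
¬¬¬((P + ¬Q) ⇒ (Q · Q)) = ¬4 = 0
((P + ¬Q) ⇒ (Q · Q)) ⇒ ¬¬¬((P + ¬Q) ⇒ (Q · Q)) = 4 ⇒ 0 = 0
This gives 0 ≠ 4.

No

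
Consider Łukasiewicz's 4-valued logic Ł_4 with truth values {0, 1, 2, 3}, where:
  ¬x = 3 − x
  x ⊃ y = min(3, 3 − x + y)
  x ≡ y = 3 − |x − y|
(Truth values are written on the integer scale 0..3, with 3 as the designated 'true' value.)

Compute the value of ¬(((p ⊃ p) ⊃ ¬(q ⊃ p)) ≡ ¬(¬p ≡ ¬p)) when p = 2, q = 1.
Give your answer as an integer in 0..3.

0

p ⊃ p = 2 ⊃ 2 = 3
q ⊃ p = 1 ⊃ 2 = 3
¬(q ⊃ p) = ¬3 = 0
(p ⊃ p) ⊃ ¬(q ⊃ p) = 3 ⊃ 0 = 0
¬p = ¬2 = 1
¬p = ¬2 = 1
¬p ≡ ¬p = 1 ≡ 1 = 3
¬(¬p ≡ ¬p) = ¬3 = 0
((p ⊃ p) ⊃ ¬(q ⊃ p)) ≡ ¬(¬p ≡ ¬p) = 0 ≡ 0 = 3
¬(((p ⊃ p) ⊃ ¬(q ⊃ p)) ≡ ¬(¬p ≡ ¬p)) = ¬3 = 0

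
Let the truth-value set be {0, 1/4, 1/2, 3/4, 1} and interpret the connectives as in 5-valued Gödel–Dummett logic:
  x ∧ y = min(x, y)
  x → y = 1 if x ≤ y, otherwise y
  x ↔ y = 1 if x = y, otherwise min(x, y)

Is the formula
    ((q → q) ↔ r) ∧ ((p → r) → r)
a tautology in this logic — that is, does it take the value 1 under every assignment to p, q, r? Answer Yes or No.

Counterexample: take p = 0, q = 0, r = 0.
q → q = 0 → 0 = 1
(q → q) ↔ r = 1 ↔ 0 = 0
p → r = 0 → 0 = 1
(p → r) → r = 1 → 0 = 0
((q → q) ↔ r) ∧ ((p → r) → r) = 0 ∧ 0 = 0
This gives 0 ≠ 1.

No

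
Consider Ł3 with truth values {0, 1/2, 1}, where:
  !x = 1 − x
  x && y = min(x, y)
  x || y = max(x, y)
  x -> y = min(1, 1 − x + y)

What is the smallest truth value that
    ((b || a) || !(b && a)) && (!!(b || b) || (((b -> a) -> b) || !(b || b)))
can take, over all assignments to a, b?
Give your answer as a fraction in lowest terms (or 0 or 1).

1/2

Take a = 1/2, b = 1/2:
b || a = 1/2 || 1/2 = 1/2
b && a = 1/2 && 1/2 = 1/2
!(b && a) = !1/2 = 1/2
(b || a) || !(b && a) = 1/2 || 1/2 = 1/2
b || b = 1/2 || 1/2 = 1/2
!(b || b) = !1/2 = 1/2
!!(b || b) = !1/2 = 1/2
b -> a = 1/2 -> 1/2 = 1
(b -> a) -> b = 1 -> 1/2 = 1/2
b || b = 1/2 || 1/2 = 1/2
!(b || b) = !1/2 = 1/2
((b -> a) -> b) || !(b || b) = 1/2 || 1/2 = 1/2
!!(b || b) || (((b -> a) -> b) || !(b || b)) = 1/2 || 1/2 = 1/2
((b || a) || !(b && a)) && (!!(b || b) || (((b -> a) -> b) || !(b || b))) = 1/2 && 1/2 = 1/2
No assignment yields a value below 1/2, so this is the minimum.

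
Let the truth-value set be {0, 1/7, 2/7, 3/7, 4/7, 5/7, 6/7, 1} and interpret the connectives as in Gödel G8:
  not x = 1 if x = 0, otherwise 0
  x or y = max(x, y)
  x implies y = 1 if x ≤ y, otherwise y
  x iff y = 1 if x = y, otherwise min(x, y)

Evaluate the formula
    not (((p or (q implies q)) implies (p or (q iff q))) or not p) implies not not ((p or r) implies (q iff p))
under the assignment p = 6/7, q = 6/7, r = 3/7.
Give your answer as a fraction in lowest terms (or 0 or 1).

1

q implies q = 6/7 implies 6/7 = 1
p or (q implies q) = 6/7 or 1 = 1
q iff q = 6/7 iff 6/7 = 1
p or (q iff q) = 6/7 or 1 = 1
(p or (q implies q)) implies (p or (q iff q)) = 1 implies 1 = 1
not p = not 6/7 = 0
((p or (q implies q)) implies (p or (q iff q))) or not p = 1 or 0 = 1
not (((p or (q implies q)) implies (p or (q iff q))) or not p) = not 1 = 0
p or r = 6/7 or 3/7 = 6/7
q iff p = 6/7 iff 6/7 = 1
(p or r) implies (q iff p) = 6/7 implies 1 = 1
not ((p or r) implies (q iff p)) = not 1 = 0
not not ((p or r) implies (q iff p)) = not 0 = 1
not (((p or (q implies q)) implies (p or (q iff q))) or not p) implies not not ((p or r) implies (q iff p)) = 0 implies 1 = 1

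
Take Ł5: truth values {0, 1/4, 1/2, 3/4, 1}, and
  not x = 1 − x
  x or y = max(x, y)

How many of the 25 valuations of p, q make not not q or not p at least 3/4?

value 1: 9 assignments (counts)
value 3/4: 7 assignments (counts)
value 1/2: 5 assignments
value 1/4: 3 assignments
value 0: 1 assignment
So 16 of the 25 assignments meet the threshold.

16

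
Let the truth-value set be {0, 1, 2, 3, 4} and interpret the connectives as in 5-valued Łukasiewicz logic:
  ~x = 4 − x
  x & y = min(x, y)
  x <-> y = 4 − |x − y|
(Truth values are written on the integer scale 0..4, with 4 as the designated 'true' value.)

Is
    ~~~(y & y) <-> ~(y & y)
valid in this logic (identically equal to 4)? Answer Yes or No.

y = 0 ↦ 4
y = 1 ↦ 4
y = 2 ↦ 4
y = 3 ↦ 4
y = 4 ↦ 4
Every assignment gives a value ≥ 4.

Yes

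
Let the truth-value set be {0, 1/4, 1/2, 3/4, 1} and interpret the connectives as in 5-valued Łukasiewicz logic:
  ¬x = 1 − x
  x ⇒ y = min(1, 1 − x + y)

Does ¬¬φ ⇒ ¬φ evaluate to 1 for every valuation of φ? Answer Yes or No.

Counterexample: take φ = 3/4.
¬φ = ¬3/4 = 1/4
¬¬φ = ¬1/4 = 3/4
¬φ = ¬3/4 = 1/4
¬¬φ ⇒ ¬φ = 3/4 ⇒ 1/4 = 1/2
This gives 1/2 ≠ 1.

No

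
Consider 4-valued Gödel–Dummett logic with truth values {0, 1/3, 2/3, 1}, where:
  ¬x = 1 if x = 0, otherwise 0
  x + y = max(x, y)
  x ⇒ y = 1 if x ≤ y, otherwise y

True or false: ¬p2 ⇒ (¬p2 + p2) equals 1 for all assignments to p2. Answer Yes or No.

Yes

p2 = 0 ↦ 1
p2 = 1/3 ↦ 1
p2 = 2/3 ↦ 1
p2 = 1 ↦ 1
Every assignment gives a value ≥ 1.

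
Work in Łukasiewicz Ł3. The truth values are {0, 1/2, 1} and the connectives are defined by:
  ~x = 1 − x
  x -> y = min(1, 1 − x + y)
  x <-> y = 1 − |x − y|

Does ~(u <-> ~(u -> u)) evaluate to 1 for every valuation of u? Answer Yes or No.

Counterexample: take u = 0.
u -> u = 0 -> 0 = 1
~(u -> u) = ~1 = 0
u <-> ~(u -> u) = 0 <-> 0 = 1
~(u <-> ~(u -> u)) = ~1 = 0
This gives 0 ≠ 1.

No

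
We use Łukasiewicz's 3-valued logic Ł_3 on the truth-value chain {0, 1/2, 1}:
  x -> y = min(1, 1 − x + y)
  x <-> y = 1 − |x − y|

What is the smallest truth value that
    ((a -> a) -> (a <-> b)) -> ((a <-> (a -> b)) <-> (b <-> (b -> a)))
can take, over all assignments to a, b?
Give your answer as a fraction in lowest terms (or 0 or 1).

Take a = 0, b = 1/2:
a -> a = 0 -> 0 = 1
a <-> b = 0 <-> 1/2 = 1/2
(a -> a) -> (a <-> b) = 1 -> 1/2 = 1/2
a -> b = 0 -> 1/2 = 1
a <-> (a -> b) = 0 <-> 1 = 0
b -> a = 1/2 -> 0 = 1/2
b <-> (b -> a) = 1/2 <-> 1/2 = 1
(a <-> (a -> b)) <-> (b <-> (b -> a)) = 0 <-> 1 = 0
((a -> a) -> (a <-> b)) -> ((a <-> (a -> b)) <-> (b <-> (b -> a))) = 1/2 -> 0 = 1/2
No assignment yields a value below 1/2, so this is the minimum.

1/2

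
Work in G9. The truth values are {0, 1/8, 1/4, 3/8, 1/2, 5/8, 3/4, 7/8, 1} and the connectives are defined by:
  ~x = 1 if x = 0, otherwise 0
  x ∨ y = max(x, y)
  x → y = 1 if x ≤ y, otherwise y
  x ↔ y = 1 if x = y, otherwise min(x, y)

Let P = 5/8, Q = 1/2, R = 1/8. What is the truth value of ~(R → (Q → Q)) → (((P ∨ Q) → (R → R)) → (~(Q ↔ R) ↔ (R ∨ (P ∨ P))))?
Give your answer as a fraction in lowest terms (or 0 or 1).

1

Q → Q = 1/2 → 1/2 = 1
R → (Q → Q) = 1/8 → 1 = 1
~(R → (Q → Q)) = ~1 = 0
P ∨ Q = 5/8 ∨ 1/2 = 5/8
R → R = 1/8 → 1/8 = 1
(P ∨ Q) → (R → R) = 5/8 → 1 = 1
Q ↔ R = 1/2 ↔ 1/8 = 1/8
~(Q ↔ R) = ~1/8 = 0
P ∨ P = 5/8 ∨ 5/8 = 5/8
R ∨ (P ∨ P) = 1/8 ∨ 5/8 = 5/8
~(Q ↔ R) ↔ (R ∨ (P ∨ P)) = 0 ↔ 5/8 = 0
((P ∨ Q) → (R → R)) → (~(Q ↔ R) ↔ (R ∨ (P ∨ P))) = 1 → 0 = 0
~(R → (Q → Q)) → (((P ∨ Q) → (R → R)) → (~(Q ↔ R) ↔ (R ∨ (P ∨ P)))) = 0 → 0 = 1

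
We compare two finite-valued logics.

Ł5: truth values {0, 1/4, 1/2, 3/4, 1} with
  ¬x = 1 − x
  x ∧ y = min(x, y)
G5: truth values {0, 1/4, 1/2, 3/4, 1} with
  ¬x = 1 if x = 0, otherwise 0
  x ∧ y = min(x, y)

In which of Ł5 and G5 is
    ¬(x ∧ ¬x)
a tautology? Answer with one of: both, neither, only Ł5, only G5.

only G5

In Ł5: at x = 1/4 the value is 3/4 — not a tautology.
In G5: every assignment gives 1 — tautology.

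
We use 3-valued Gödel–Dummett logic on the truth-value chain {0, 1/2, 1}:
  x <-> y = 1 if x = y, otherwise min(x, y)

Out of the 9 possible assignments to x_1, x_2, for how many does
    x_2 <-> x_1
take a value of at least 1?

x_1 = 0, x_2 = 0 ↦ 1  ≥
x_1 = 0, x_2 = 1/2 ↦ 0  <
x_1 = 0, x_2 = 1 ↦ 0  <
x_1 = 1/2, x_2 = 0 ↦ 0  <
x_1 = 1/2, x_2 = 1/2 ↦ 1  ≥
x_1 = 1/2, x_2 = 1 ↦ 1/2  <
x_1 = 1, x_2 = 0 ↦ 0  <
x_1 = 1, x_2 = 1/2 ↦ 1/2  <
x_1 = 1, x_2 = 1 ↦ 1  ≥
So 3 of the 9 assignments meet the threshold.

3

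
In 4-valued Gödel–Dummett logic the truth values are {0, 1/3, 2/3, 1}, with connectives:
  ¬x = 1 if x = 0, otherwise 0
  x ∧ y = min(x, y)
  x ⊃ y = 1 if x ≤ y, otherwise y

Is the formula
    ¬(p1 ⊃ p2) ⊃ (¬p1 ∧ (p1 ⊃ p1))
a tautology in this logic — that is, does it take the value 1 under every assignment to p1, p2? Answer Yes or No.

Counterexample: take p1 = 1/3, p2 = 0.
p1 ⊃ p2 = 1/3 ⊃ 0 = 0
¬(p1 ⊃ p2) = ¬0 = 1
¬p1 = ¬1/3 = 0
p1 ⊃ p1 = 1/3 ⊃ 1/3 = 1
¬p1 ∧ (p1 ⊃ p1) = 0 ∧ 1 = 0
¬(p1 ⊃ p2) ⊃ (¬p1 ∧ (p1 ⊃ p1)) = 1 ⊃ 0 = 0
This gives 0 ≠ 1.

No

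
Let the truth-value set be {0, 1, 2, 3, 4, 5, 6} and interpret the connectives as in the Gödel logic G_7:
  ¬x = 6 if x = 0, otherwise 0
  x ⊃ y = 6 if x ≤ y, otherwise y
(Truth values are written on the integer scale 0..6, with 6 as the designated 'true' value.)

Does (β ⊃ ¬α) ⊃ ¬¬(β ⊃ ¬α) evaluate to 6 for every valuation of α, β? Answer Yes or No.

Yes

At α = 2, β = 0, for instance:
¬α = ¬2 = 0
β ⊃ ¬α = 0 ⊃ 0 = 6
¬(β ⊃ ¬α) = ¬6 = 0
¬¬(β ⊃ ¬α) = ¬0 = 6
(β ⊃ ¬α) ⊃ ¬¬(β ⊃ ¬α) = 6 ⊃ 6 = 6
and checking the remaining 48 assignments likewise gives ≥ 6 in every case.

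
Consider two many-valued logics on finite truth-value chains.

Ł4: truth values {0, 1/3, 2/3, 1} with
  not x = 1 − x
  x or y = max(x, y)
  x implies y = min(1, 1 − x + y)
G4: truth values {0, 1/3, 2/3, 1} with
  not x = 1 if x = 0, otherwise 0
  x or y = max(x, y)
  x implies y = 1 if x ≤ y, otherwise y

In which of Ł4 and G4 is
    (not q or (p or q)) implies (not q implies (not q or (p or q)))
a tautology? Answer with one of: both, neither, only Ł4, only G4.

both

In Ł4: every assignment gives 1 — tautology.
In G4: every assignment gives 1 — tautology.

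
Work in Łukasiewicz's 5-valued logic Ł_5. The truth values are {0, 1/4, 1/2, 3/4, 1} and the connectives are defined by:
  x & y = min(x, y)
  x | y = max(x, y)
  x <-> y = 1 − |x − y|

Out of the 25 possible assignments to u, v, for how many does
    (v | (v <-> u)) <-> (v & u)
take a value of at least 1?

5

value 1: 5 assignments (counts)
value 3/4: 6 assignments
value 1/2: 7 assignments
value 1/4: 5 assignments
value 0: 2 assignments
So 5 of the 25 assignments meet the threshold.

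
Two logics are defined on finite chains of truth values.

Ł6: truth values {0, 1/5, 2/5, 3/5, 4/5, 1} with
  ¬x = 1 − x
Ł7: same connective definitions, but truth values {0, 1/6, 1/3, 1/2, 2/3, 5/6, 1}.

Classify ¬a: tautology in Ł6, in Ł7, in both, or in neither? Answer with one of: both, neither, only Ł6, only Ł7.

neither

In Ł6: at a = 1/5 the value is 4/5 — not a tautology.
In Ł7: at a = 1/6 the value is 5/6 — not a tautology.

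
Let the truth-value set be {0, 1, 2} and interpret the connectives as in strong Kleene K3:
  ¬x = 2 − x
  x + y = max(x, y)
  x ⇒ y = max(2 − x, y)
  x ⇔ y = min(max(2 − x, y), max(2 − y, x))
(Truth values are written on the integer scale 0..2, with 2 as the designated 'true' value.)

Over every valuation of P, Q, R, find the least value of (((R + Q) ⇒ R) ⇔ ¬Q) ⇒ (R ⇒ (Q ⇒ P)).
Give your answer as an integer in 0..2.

1

Take P = 0, Q = 1, R = 1:
R + Q = 1 + 1 = 1
(R + Q) ⇒ R = 1 ⇒ 1 = 1
¬Q = ¬1 = 1
((R + Q) ⇒ R) ⇔ ¬Q = 1 ⇔ 1 = 1
Q ⇒ P = 1 ⇒ 0 = 1
R ⇒ (Q ⇒ P) = 1 ⇒ 1 = 1
(((R + Q) ⇒ R) ⇔ ¬Q) ⇒ (R ⇒ (Q ⇒ P)) = 1 ⇒ 1 = 1
No assignment yields a value below 1, so this is the minimum.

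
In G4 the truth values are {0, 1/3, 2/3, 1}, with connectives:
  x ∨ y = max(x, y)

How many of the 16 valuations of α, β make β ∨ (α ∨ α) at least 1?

7

α = 0, β = 0 ↦ 0  <
α = 0, β = 1/3 ↦ 1/3  <
α = 0, β = 2/3 ↦ 2/3  <
α = 0, β = 1 ↦ 1  ≥
α = 1/3, β = 0 ↦ 1/3  <
α = 1/3, β = 1/3 ↦ 1/3  <
α = 1/3, β = 2/3 ↦ 2/3  <
α = 1/3, β = 1 ↦ 1  ≥
α = 2/3, β = 0 ↦ 2/3  <
α = 2/3, β = 1/3 ↦ 2/3  <
α = 2/3, β = 2/3 ↦ 2/3  <
α = 2/3, β = 1 ↦ 1  ≥
α = 1, β = 0 ↦ 1  ≥
α = 1, β = 1/3 ↦ 1  ≥
α = 1, β = 2/3 ↦ 1  ≥
α = 1, β = 1 ↦ 1  ≥
So 7 of the 16 assignments meet the threshold.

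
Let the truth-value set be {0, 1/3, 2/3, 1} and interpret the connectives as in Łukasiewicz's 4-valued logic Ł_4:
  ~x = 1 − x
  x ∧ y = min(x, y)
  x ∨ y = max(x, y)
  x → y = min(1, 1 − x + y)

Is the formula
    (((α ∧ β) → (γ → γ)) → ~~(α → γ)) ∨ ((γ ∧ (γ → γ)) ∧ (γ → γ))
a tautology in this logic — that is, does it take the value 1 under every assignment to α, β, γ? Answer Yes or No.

No

Counterexample: take α = 1/3, β = 0, γ = 0.
α ∧ β = 1/3 ∧ 0 = 0
γ → γ = 0 → 0 = 1
(α ∧ β) → (γ → γ) = 0 → 1 = 1
α → γ = 1/3 → 0 = 2/3
~(α → γ) = ~2/3 = 1/3
~~(α → γ) = ~1/3 = 2/3
((α ∧ β) → (γ → γ)) → ~~(α → γ) = 1 → 2/3 = 2/3
γ → γ = 0 → 0 = 1
γ ∧ (γ → γ) = 0 ∧ 1 = 0
γ → γ = 0 → 0 = 1
(γ ∧ (γ → γ)) ∧ (γ → γ) = 0 ∧ 1 = 0
(((α ∧ β) → (γ → γ)) → ~~(α → γ)) ∨ ((γ ∧ (γ → γ)) ∧ (γ → γ)) = 2/3 ∨ 0 = 2/3
This gives 2/3 ≠ 1.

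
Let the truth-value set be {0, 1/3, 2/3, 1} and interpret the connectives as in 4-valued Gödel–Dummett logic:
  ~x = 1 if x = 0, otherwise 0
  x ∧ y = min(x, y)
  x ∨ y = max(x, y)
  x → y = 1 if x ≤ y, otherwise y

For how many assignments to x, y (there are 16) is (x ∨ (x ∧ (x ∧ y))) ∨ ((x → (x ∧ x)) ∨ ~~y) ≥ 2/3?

x = 0, y = 0 ↦ 1  ≥
x = 0, y = 1/3 ↦ 1  ≥
x = 0, y = 2/3 ↦ 1  ≥
x = 0, y = 1 ↦ 1  ≥
x = 1/3, y = 0 ↦ 1  ≥
x = 1/3, y = 1/3 ↦ 1  ≥
x = 1/3, y = 2/3 ↦ 1  ≥
x = 1/3, y = 1 ↦ 1  ≥
x = 2/3, y = 0 ↦ 1  ≥
x = 2/3, y = 1/3 ↦ 1  ≥
x = 2/3, y = 2/3 ↦ 1  ≥
x = 2/3, y = 1 ↦ 1  ≥
x = 1, y = 0 ↦ 1  ≥
x = 1, y = 1/3 ↦ 1  ≥
x = 1, y = 2/3 ↦ 1  ≥
x = 1, y = 1 ↦ 1  ≥
So 16 of the 16 assignments meet the threshold.

16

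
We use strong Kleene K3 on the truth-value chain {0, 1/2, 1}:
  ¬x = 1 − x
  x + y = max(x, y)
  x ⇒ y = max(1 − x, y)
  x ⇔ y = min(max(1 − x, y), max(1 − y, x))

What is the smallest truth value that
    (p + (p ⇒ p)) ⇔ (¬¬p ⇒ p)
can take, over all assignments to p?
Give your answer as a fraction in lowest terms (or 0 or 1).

Take p = 1/2:
p ⇒ p = 1/2 ⇒ 1/2 = 1/2
p + (p ⇒ p) = 1/2 + 1/2 = 1/2
¬p = ¬1/2 = 1/2
¬¬p = ¬1/2 = 1/2
¬¬p ⇒ p = 1/2 ⇒ 1/2 = 1/2
(p + (p ⇒ p)) ⇔ (¬¬p ⇒ p) = 1/2 ⇔ 1/2 = 1/2
No assignment yields a value below 1/2, so this is the minimum.

1/2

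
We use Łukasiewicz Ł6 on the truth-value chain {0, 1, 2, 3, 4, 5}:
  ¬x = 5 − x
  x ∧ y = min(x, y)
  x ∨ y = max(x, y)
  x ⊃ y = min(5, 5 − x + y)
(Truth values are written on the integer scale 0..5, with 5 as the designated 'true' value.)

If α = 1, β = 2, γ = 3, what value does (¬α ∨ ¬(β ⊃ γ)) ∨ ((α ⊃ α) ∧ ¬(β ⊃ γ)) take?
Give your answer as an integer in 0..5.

¬α = ¬1 = 4
β ⊃ γ = 2 ⊃ 3 = 5
¬(β ⊃ γ) = ¬5 = 0
¬α ∨ ¬(β ⊃ γ) = 4 ∨ 0 = 4
α ⊃ α = 1 ⊃ 1 = 5
β ⊃ γ = 2 ⊃ 3 = 5
¬(β ⊃ γ) = ¬5 = 0
(α ⊃ α) ∧ ¬(β ⊃ γ) = 5 ∧ 0 = 0
(¬α ∨ ¬(β ⊃ γ)) ∨ ((α ⊃ α) ∧ ¬(β ⊃ γ)) = 4 ∨ 0 = 4

4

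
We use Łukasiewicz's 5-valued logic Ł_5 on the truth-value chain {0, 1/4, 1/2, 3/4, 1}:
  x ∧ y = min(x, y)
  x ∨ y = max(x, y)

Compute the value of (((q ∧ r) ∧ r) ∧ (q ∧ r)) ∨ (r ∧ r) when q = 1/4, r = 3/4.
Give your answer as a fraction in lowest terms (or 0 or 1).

q ∧ r = 1/4 ∧ 3/4 = 1/4
(q ∧ r) ∧ r = 1/4 ∧ 3/4 = 1/4
q ∧ r = 1/4 ∧ 3/4 = 1/4
((q ∧ r) ∧ r) ∧ (q ∧ r) = 1/4 ∧ 1/4 = 1/4
r ∧ r = 3/4 ∧ 3/4 = 3/4
(((q ∧ r) ∧ r) ∧ (q ∧ r)) ∨ (r ∧ r) = 1/4 ∨ 3/4 = 3/4

3/4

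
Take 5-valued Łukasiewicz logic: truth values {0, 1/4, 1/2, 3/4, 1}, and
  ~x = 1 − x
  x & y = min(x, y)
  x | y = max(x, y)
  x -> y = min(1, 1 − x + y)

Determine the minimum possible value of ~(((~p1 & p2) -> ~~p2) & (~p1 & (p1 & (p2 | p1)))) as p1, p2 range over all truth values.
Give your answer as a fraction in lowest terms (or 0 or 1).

Take p1 = 1/2, p2 = 0:
~p1 = ~1/2 = 1/2
~p1 & p2 = 1/2 & 0 = 0
~p2 = ~0 = 1
~~p2 = ~1 = 0
(~p1 & p2) -> ~~p2 = 0 -> 0 = 1
~p1 = ~1/2 = 1/2
p2 | p1 = 0 | 1/2 = 1/2
p1 & (p2 | p1) = 1/2 & 1/2 = 1/2
~p1 & (p1 & (p2 | p1)) = 1/2 & 1/2 = 1/2
((~p1 & p2) -> ~~p2) & (~p1 & (p1 & (p2 | p1))) = 1 & 1/2 = 1/2
~(((~p1 & p2) -> ~~p2) & (~p1 & (p1 & (p2 | p1)))) = ~1/2 = 1/2
No assignment yields a value below 1/2, so this is the minimum.

1/2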